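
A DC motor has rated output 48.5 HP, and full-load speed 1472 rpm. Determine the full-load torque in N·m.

235 N·m

P_out = 48.5 × 746 = 36181 W
ω = 2π × 1472/60 = 154.1 rad/s
τ = P_out/ω = 36181/154.1 = 235 N·m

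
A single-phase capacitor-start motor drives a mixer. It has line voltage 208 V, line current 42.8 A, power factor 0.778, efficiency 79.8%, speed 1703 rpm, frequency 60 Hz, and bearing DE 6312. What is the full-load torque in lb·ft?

P_in = V·I·cosφ = 208 × 42.8 × 0.778 = 6926 W
P_out = η·P_in = 0.798 × 6926 = 5527 W
n = 1703 rpm
ω = 2π×1703/60 = 178.3 rad/s
τ = P_out/ω = 5527/178.3 = 31 N·m
In lb·ft: 31/1.356 = 22.9 lb·ft

22.9 lb·ft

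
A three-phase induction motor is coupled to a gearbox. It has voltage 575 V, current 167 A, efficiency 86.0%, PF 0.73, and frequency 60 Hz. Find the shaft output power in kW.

104 kW

P_in = √3·V·I·cosφ = 1.732 × 575 × 167 × 0.73 = 121410 W
P_out = η·P_in = 0.86 × 121410 = 104413 W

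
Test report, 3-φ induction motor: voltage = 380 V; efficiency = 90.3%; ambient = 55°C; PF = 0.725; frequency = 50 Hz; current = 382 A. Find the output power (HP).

221 HP

P_in = √3·V·I·cosφ = 1.732 × 380 × 382 × 0.725 = 182277 W
P_out = η·P_in = 0.903 × 182277 = 164596 W
= 164596/746 = 221 HP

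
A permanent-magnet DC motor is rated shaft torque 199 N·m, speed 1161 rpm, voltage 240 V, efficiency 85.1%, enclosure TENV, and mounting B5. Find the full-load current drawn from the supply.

ω = 2π×1161/60 = 121.6 rad/s; P_out = τω = 199 × 121.6 = 24198 W
P_in = P_out / η = 24198 / 0.851 = 28435 W
I = P_in / V = 28435 / 240 = 118 A

118 A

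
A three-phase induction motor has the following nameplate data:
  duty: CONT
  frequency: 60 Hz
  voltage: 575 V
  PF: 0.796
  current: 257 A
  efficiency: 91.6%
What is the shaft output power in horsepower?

250 HP

P_in = √3·V·I·cosφ = 1.732 × 575 × 257 × 0.796 = 203733 W
P_out = η·P_in = 0.916 × 203733 = 186619 W
= 186619/746 = 250 HP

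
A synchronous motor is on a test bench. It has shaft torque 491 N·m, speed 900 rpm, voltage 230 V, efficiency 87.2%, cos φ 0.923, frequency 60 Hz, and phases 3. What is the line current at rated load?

144 A

ω = 2π×900/60 = 94.25 rad/s; P_out = τω = 491 × 94.25 = 46277 W
P_in = P_out / η = 46277 / 0.872 = 53070 W
I_L = P_in / (√3·V_L·cosφ) = 53070 / (1.732 × 230 × 0.923) = 144 A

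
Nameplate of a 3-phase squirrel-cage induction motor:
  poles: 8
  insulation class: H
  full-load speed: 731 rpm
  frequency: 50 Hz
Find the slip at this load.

2.5 %

n_s = 120f/p = 120×50/8 = 750 rpm
s = (n_s − n)/n_s = (750 − 731)/750 = 0.0253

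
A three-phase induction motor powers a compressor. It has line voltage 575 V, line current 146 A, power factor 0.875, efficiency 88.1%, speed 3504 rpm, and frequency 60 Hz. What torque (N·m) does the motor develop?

305 N·m

P_in = √3·V·I·cosφ = 1.732 × 575 × 146 × 0.875 = 127226 W
P_out = η·P_in = 0.881 × 127226 = 112086 W
n = 3504 rpm
ω = 2π×3504/60 = 366.9 rad/s
τ = P_out/ω = 112086/366.9 = 305 N·m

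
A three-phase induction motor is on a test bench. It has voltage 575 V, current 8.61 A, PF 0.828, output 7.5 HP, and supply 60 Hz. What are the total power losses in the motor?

1.51 kW

P_in = √3·V·I·cosφ = 1.732×575×8.61×0.828 = 7100 W
P_out = 7.5×746 = 5595 W
Losses = P_in − P_out = 7100 − 5595 = 1505 W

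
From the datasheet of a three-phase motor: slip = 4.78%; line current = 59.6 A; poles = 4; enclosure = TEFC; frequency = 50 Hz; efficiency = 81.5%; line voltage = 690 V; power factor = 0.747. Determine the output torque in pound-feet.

P_in = √3·V·I·cosφ = 1.732 × 690 × 59.6 × 0.747 = 53206 W
P_out = η·P_in = 0.815 × 53206 = 43363 W
n_s = 120×50/4 = 1500 rpm; n = 1500×(1−0.0478) = 1428 rpm
ω = 2π×1428/60 = 149.5 rad/s
τ = P_out/ω = 43363/149.5 = 290.1 N·m
In lb·ft: 290.1/1.356 = 214 lb·ft

214 lb·ft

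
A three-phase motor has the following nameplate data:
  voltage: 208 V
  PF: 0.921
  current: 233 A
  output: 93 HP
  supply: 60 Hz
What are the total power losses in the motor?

7.93 kW

P_in = √3·V·I·cosφ = 1.732×208×233×0.921 = 77308 W
P_out = 93×746 = 69378 W
Losses = P_in − P_out = 77308 − 69378 = 7930 W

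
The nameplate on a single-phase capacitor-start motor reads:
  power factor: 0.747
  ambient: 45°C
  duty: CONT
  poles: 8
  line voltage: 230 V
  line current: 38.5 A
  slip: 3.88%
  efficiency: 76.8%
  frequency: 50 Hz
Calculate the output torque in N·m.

P_in = V·I·cosφ = 230 × 38.5 × 0.747 = 6615 W
P_out = η·P_in = 0.768 × 6615 = 5080 W
n_s = 120×50/8 = 750 rpm; n = 750×(1−0.0388) = 721 rpm
ω = 2π×721/60 = 75.5 rad/s
τ = P_out/ω = 5080/75.5 = 67.3 N·m

67.3 N·m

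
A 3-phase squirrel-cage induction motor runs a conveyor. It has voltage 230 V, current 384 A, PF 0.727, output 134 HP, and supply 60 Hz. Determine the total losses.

P_in = √3·V·I·cosφ = 1.732×230×384×0.727 = 111209 W
P_out = 134×746 = 99964 W
Losses = P_in − P_out = 111209 − 99964 = 11245 W

11.2 kW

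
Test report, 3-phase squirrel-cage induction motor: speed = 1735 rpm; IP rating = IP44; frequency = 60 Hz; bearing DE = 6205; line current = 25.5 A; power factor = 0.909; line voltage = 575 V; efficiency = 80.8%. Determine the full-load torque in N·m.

P_in = √3·V·I·cosφ = 1.732 × 575 × 25.5 × 0.909 = 23084 W
P_out = η·P_in = 0.808 × 23084 = 18652 W
n = 1735 rpm
ω = 2π×1735/60 = 181.7 rad/s
τ = P_out/ω = 18652/181.7 = 103 N·m

103 N·m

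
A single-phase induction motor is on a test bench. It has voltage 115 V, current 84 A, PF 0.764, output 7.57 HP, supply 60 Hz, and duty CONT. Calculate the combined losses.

P_in = V·I·cosφ = 115×84×0.764 = 7380 W
P_out = 7.57×746 = 5647 W
Losses = P_in − P_out = 7380 − 5647 = 1733 W

1730 W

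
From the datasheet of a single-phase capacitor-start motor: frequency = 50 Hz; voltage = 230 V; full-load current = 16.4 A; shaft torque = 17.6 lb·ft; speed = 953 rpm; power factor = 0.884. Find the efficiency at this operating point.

71.4 %

τ = 17.6 lb·ft × 1.356 = 23.87 N·m
ω = 2π × 953/60 = 99.8 rad/s; P_out = τω = 23.87 × 99.8 = 2382 W
P_in = V·I·cosφ = 230 × 16.4 × 0.884 = 3334 W
η = P_out / P_in = 2382 / 3334 = 0.714 = 71.4%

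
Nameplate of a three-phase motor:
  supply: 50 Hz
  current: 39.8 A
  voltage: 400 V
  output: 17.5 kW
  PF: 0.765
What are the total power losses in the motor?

P_in = √3·V·I·cosφ = 1.732×400×39.8×0.765 = 21094 W
P_out = 17500 W
Losses = P_in − P_out = 21094 − 17500 = 3594 W

3590 W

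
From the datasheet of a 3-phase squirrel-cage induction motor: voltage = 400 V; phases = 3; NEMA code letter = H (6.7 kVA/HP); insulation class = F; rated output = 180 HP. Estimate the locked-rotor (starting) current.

1740 A

S_LR = 6.7 × 180 = 1206 kVA
I_LR = S_LR/(√3·V_L) = 1206000/(1.732×400) = 1740 A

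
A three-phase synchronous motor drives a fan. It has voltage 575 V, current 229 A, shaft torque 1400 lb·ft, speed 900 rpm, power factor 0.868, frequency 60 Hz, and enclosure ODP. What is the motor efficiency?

90.4 %

τ = 1400 lb·ft × 1.356 = 1898 N·m
ω = 2π × 900/60 = 94.25 rad/s; P_out = τω = 1898 × 94.25 = 178887 W
P_in = √3·V_L·I_L·cosφ = 1.732 × 575 × 229 × 0.868 = 197957 W
η = P_out / P_in = 178887 / 197957 = 0.904 = 90.4%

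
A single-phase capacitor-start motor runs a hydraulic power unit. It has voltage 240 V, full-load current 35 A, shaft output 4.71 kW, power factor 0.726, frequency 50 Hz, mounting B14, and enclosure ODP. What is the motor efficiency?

77.2 %

P_out = 4.71 kW = 4710 W
P_in = V·I·cosφ = 240 × 35 × 0.726 = 6098 W
η = P_out / P_in = 4710 / 6098 = 0.772 = 77.2%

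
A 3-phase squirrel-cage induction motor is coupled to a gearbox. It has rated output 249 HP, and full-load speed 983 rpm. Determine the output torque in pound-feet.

P_out = 249 × 746 = 185754 W
ω = 2π × 983/60 = 102.9 rad/s
τ = P_out/ω = 185754/102.9 = 1805 N·m
In lb·ft: 1805/1.356 = 1330 lb·ft

1330 lb·ft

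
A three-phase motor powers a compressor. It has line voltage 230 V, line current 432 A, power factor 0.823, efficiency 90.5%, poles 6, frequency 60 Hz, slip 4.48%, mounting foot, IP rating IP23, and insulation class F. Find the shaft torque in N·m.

P_in = √3·V·I·cosφ = 1.732 × 230 × 432 × 0.823 = 141631 W
P_out = η·P_in = 0.905 × 141631 = 128176 W
n_s = 120×60/6 = 1200 rpm; n = 1200×(1−0.0448) = 1146 rpm
ω = 2π×1146/60 = 120 rad/s
τ = P_out/ω = 128176/120 = 1070 N·m

1070 N·m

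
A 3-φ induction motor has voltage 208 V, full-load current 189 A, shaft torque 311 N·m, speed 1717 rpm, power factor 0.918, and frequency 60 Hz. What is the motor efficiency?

89.5 %

ω = 2π × 1717/60 = 179.8 rad/s; P_out = τω = 311 × 179.8 = 55918 W
P_in = √3·V_L·I_L·cosφ = 1.732 × 208 × 189 × 0.918 = 62505 W
η = P_out / P_in = 55918 / 62505 = 0.895 = 89.5%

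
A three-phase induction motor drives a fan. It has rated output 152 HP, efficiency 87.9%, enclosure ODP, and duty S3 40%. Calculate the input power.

129 kW

P_out = 152 × 746 = 113392 W
P_in = P_out/η = 113392/0.879 = 129001 W = 129 kW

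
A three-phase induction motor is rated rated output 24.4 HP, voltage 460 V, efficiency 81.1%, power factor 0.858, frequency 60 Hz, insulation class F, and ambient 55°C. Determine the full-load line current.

P_out = 24.4 × 746 = 18202 W
P_in = P_out / η = 18202 / 0.811 = 22444 W
I_L = P_in / (√3·V_L·cosφ) = 22444 / (1.732 × 460 × 0.858) = 32.8 A

32.8 A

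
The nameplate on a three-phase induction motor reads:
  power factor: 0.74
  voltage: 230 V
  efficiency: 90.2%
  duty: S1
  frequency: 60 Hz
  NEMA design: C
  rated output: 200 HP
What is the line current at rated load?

561 A

P_out = 200 × 746 = 149200 W
P_in = P_out / η = 149200 / 0.902 = 165410 W
I_L = P_in / (√3·V_L·cosφ) = 165410 / (1.732 × 230 × 0.74) = 561 A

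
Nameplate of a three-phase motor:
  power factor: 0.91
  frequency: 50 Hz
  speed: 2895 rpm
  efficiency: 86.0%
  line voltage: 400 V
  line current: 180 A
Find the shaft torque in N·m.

P_in = √3·V·I·cosφ = 1.732 × 400 × 180 × 0.91 = 113481 W
P_out = η·P_in = 0.86 × 113481 = 97594 W
n = 2895 rpm
ω = 2π×2895/60 = 303.2 rad/s
τ = P_out/ω = 97594/303.2 = 322 N·m

322 N·m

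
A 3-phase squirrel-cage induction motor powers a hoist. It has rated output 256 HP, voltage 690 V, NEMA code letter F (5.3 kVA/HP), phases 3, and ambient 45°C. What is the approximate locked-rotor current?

S_LR = 5.3 × 256 = 1356.8 kVA
I_LR = S_LR/(√3·V_L) = 1356800/(1.732×690) = 1140 A

1140 A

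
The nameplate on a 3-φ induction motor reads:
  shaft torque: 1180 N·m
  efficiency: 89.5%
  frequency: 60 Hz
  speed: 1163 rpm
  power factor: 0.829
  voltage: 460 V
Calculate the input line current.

243 A

ω = 2π×1163/60 = 121.8 rad/s; P_out = τω = 1180 × 121.8 = 143724 W
P_in = P_out / η = 143724 / 0.895 = 160585 W
I_L = P_in / (√3·V_L·cosφ) = 160585 / (1.732 × 460 × 0.829) = 243 A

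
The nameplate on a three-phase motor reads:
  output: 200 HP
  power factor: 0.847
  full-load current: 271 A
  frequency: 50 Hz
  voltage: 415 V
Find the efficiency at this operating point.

90.4 %

P_out = 200 × 746 = 149200 W
P_in = √3·V_L·I_L·cosφ = 1.732 × 415 × 271 × 0.847 = 164987 W
η = P_out / P_in = 149200 / 164987 = 0.904 = 90.4%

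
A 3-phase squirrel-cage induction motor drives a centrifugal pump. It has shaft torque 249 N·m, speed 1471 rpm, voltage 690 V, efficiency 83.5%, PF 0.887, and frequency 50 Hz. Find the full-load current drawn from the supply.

43.3 A

ω = 2π×1471/60 = 154 rad/s; P_out = τω = 249 × 154 = 38346 W
P_in = P_out / η = 38346 / 0.835 = 45923 W
I_L = P_in / (√3·V_L·cosφ) = 45923 / (1.732 × 690 × 0.887) = 43.3 A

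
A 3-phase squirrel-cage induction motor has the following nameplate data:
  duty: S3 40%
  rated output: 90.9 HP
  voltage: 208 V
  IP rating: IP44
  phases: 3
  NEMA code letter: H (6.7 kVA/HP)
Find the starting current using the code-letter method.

S_LR = 6.7 × 90.9 = 609.03 kVA
I_LR = S_LR/(√3·V_L) = 609030/(1.732×208) = 1690 A

1690 A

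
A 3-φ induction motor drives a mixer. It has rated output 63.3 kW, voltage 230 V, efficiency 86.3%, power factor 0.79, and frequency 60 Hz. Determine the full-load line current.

233 A

P_out = 63.3 kW = 63300 W
P_in = P_out / η = 63300 / 0.863 = 73349 W
I_L = P_in / (√3·V_L·cosφ) = 73349 / (1.732 × 230 × 0.79) = 233 A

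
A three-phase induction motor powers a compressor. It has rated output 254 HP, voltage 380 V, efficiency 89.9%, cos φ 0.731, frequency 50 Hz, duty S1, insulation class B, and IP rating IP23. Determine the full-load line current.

P_out = 254 × 746 = 189484 W
P_in = P_out / η = 189484 / 0.899 = 210772 W
I_L = P_in / (√3·V_L·cosφ) = 210772 / (1.732 × 380 × 0.731) = 438 A

438 A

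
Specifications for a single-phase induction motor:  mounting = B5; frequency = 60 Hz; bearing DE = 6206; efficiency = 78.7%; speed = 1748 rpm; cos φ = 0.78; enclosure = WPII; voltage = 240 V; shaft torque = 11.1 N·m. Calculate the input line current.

ω = 2π×1748/60 = 183.1 rad/s; P_out = τω = 11.1 × 183.1 = 2032 W
P_in = P_out / η = 2032 / 0.787 = 2582 W
I = P_in / (V·cosφ) = 2582 / (240 × 0.78) = 13.8 A

13.8 A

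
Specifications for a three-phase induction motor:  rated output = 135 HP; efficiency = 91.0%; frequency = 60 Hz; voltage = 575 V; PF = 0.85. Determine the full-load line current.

131 A

P_out = 135 × 746 = 100710 W
P_in = P_out / η = 100710 / 0.910 = 110670 W
I_L = P_in / (√3·V_L·cosφ) = 110670 / (1.732 × 575 × 0.85) = 131 A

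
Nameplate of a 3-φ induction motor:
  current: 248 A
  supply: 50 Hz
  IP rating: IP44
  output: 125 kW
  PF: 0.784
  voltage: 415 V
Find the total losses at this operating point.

14800 W

P_in = √3·V·I·cosφ = 1.732×415×248×0.784 = 139754 W
P_out = 125000 W
Losses = P_in − P_out = 139754 − 125000 = 14754 W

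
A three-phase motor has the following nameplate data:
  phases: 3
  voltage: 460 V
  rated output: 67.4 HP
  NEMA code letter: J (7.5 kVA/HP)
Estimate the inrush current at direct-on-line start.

S_LR = 7.5 × 67.4 = 505.5 kVA
I_LR = S_LR/(√3·V_L) = 505500/(1.732×460) = 634 A

634 A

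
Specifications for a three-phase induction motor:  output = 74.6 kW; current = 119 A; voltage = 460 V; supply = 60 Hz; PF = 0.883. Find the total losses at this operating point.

P_in = √3·V·I·cosφ = 1.732×460×119×0.883 = 83717 W
P_out = 74600 W
Losses = P_in − P_out = 83717 − 74600 = 9117 W

9.12 kW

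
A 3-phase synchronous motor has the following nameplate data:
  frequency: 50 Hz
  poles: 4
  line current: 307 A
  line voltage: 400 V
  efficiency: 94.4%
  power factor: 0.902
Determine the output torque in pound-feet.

850 lb·ft

P_in = √3·V·I·cosφ = 1.732 × 400 × 307 × 0.902 = 191846 W
P_out = η·P_in = 0.944 × 191846 = 181103 W
n = n_s = 120×50/4 = 1500 rpm (synchronous)
ω = 2π×1500/60 = 157.1 rad/s
τ = P_out/ω = 181103/157.1 = 1153 N·m
In lb·ft: 1153/1.356 = 850 lb·ft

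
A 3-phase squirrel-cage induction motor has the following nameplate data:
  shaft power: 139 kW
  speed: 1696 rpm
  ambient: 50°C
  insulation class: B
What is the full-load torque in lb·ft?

ω = 2π × 1696/60 = 177.6 rad/s
τ = P/ω = 139000/177.6 = 782.7 N·m
In lb·ft: 782.7/1.356 = 577 lb·ft

577 lb·ft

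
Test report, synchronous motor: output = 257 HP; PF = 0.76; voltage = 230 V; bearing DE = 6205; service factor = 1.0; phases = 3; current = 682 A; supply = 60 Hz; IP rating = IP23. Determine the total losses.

14.8 kW

P_in = √3·V·I·cosφ = 1.732×230×682×0.76 = 206478 W
P_out = 257×746 = 191722 W
Losses = P_in − P_out = 206478 − 191722 = 14756 W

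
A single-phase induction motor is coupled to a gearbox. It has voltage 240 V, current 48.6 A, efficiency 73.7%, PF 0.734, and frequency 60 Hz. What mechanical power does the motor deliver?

6.31 kW

P_in = V·I·cosφ = 240 × 48.6 × 0.734 = 8561 W
P_out = η·P_in = 0.737 × 8561 = 6309 W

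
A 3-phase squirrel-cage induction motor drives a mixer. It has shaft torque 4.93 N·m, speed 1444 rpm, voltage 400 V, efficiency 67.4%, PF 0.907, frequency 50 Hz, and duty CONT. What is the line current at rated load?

ω = 2π×1444/60 = 151.2 rad/s; P_out = τω = 4.93 × 151.2 = 745 W
P_in = P_out / η = 745 / 0.674 = 1105 W
I_L = P_in / (√3·V_L·cosφ) = 1105 / (1.732 × 400 × 0.907) = 1.76 A

1.76 A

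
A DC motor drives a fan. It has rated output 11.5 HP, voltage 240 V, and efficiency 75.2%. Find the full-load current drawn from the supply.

P_out = 11.5 × 746 = 8579 W
P_in = P_out / η = 8579 / 0.752 = 11408 W
I = P_in / V = 11408 / 240 = 47.5 A

47.5 A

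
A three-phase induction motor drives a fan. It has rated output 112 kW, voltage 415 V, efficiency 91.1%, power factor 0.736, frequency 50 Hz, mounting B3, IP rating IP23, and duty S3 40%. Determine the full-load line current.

P_out = 112 kW = 112000 W
P_in = P_out / η = 112000 / 0.911 = 122942 W
I_L = P_in / (√3·V_L·cosφ) = 122942 / (1.732 × 415 × 0.736) = 232 A

232 A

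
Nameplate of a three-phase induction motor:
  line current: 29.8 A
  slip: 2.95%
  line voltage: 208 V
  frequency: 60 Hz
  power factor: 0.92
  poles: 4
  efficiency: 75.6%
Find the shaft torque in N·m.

40.8 N·m

P_in = √3·V·I·cosφ = 1.732 × 208 × 29.8 × 0.92 = 9877 W
P_out = η·P_in = 0.756 × 9877 = 7467 W
n_s = 120×60/4 = 1800 rpm; n = 1800×(1−0.0295) = 1747 rpm
ω = 2π×1747/60 = 182.9 rad/s
τ = P_out/ω = 7467/182.9 = 40.8 N·m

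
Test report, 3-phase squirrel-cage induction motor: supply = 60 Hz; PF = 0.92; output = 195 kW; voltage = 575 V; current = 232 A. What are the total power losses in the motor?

P_in = √3·V·I·cosφ = 1.732×575×232×0.92 = 212565 W
P_out = 195000 W
Losses = P_in − P_out = 212565 − 195000 = 17565 W

17.6 kW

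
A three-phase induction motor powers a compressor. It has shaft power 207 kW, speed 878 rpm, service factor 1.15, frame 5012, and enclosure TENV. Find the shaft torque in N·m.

ω = 2π × 878/60 = 91.94 rad/s
τ = P/ω = 207000/91.94 = 2250 N·m

2250 N·m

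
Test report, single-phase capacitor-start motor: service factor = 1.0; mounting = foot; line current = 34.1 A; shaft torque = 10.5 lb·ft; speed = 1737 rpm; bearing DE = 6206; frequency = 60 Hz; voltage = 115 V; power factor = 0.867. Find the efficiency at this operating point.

76.2 %

τ = 10.5 lb·ft × 1.356 = 14.24 N·m
ω = 2π × 1737/60 = 181.9 rad/s; P_out = τω = 14.24 × 181.9 = 2590 W
P_in = V·I·cosφ = 115 × 34.1 × 0.867 = 3400 W
η = P_out / P_in = 2590 / 3400 = 0.762 = 76.2%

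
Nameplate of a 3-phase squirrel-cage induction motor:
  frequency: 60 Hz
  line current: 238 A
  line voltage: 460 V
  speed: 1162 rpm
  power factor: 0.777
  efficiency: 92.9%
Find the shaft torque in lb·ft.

P_in = √3·V·I·cosφ = 1.732 × 460 × 238 × 0.777 = 147334 W
P_out = η·P_in = 0.929 × 147334 = 136873 W
n = 1162 rpm
ω = 2π×1162/60 = 121.7 rad/s
τ = P_out/ω = 136873/121.7 = 1125 N·m
In lb·ft: 1125/1.356 = 830 lb·ft

830 lb·ft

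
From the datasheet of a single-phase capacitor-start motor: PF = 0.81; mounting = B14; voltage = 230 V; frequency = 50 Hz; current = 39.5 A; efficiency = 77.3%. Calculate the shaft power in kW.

P_in = V·I·cosφ = 230 × 39.5 × 0.81 = 7359 W
P_out = η·P_in = 0.773 × 7359 = 5689 W

5.69 kW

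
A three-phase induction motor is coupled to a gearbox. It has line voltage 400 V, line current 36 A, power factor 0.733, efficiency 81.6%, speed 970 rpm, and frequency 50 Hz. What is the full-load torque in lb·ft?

108 lb·ft

P_in = √3·V·I·cosφ = 1.732 × 400 × 36 × 0.733 = 18282 W
P_out = η·P_in = 0.816 × 18282 = 14918 W
n = 970 rpm
ω = 2π×970/60 = 101.6 rad/s
τ = P_out/ω = 14918/101.6 = 146.8 N·m
In lb·ft: 146.8/1.356 = 108 lb·ft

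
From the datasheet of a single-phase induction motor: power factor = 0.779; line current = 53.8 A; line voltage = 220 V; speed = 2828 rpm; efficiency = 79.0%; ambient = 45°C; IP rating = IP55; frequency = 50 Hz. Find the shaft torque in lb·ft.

P_in = V·I·cosφ = 220 × 53.8 × 0.779 = 9220 W
P_out = η·P_in = 0.79 × 9220 = 7284 W
n = 2828 rpm
ω = 2π×2828/60 = 296.1 rad/s
τ = P_out/ω = 7284/296.1 = 24.6 N·m
In lb·ft: 24.6/1.356 = 18.1 lb·ft

18.1 lb·ft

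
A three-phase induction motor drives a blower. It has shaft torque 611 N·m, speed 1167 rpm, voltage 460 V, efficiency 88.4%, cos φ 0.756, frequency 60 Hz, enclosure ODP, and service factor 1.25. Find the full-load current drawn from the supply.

ω = 2π×1167/60 = 122.2 rad/s; P_out = τω = 611 × 122.2 = 74664 W
P_in = P_out / η = 74664 / 0.884 = 84462 W
I_L = P_in / (√3·V_L·cosφ) = 84462 / (1.732 × 460 × 0.756) = 140 A

140 A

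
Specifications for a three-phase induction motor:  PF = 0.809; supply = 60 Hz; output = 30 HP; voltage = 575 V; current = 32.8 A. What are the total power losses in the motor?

4.05 kW

P_in = √3·V·I·cosφ = 1.732×575×32.8×0.809 = 26426 W
P_out = 30×746 = 22380 W
Losses = P_in − P_out = 26426 − 22380 = 4046 W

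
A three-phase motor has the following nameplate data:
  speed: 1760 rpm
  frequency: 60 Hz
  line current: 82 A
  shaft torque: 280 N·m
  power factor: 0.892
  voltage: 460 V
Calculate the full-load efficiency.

88.6 %

ω = 2π × 1760/60 = 184.3 rad/s; P_out = τω = 280 × 184.3 = 51604 W
P_in = √3·V_L·I_L·cosφ = 1.732 × 460 × 82 × 0.892 = 58275 W
η = P_out / P_in = 51604 / 58275 = 0.886 = 88.6%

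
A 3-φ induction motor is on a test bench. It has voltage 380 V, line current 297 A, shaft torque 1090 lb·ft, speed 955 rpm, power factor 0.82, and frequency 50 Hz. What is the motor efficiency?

92.2 %

τ = 1090 lb·ft × 1.356 = 1478 N·m
ω = 2π × 955/60 = 100 rad/s; P_out = τω = 1478 × 100 = 147800 W
P_in = √3·V_L·I_L·cosφ = 1.732 × 380 × 297 × 0.82 = 160288 W
η = P_out / P_in = 147800 / 160288 = 0.922 = 92.2%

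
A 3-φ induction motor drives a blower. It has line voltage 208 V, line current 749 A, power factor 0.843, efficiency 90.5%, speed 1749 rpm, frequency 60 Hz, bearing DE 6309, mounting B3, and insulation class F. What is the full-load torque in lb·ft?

P_in = √3·V·I·cosφ = 1.732 × 208 × 749 × 0.843 = 227468 W
P_out = η·P_in = 0.905 × 227468 = 205859 W
n = 1749 rpm
ω = 2π×1749/60 = 183.2 rad/s
τ = P_out/ω = 205859/183.2 = 1124 N·m
In lb·ft: 1124/1.356 = 829 lb·ft

829 lb·ft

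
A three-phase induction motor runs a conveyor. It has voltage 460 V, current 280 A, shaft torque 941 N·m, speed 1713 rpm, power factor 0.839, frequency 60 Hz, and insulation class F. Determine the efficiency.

ω = 2π × 1713/60 = 179.4 rad/s; P_out = τω = 941 × 179.4 = 168815 W
P_in = √3·V_L·I_L·cosφ = 1.732 × 460 × 280 × 0.839 = 187165 W
η = P_out / P_in = 168815 / 187165 = 0.902 = 90.2%

90.2 %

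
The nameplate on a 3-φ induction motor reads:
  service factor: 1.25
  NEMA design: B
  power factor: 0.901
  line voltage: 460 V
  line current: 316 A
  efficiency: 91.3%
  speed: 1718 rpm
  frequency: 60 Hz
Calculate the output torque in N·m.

1150 N·m

P_in = √3·V·I·cosφ = 1.732 × 460 × 316 × 0.901 = 226839 W
P_out = η·P_in = 0.913 × 226839 = 207104 W
n = 1718 rpm
ω = 2π×1718/60 = 179.9 rad/s
τ = P_out/ω = 207104/179.9 = 1150 N·m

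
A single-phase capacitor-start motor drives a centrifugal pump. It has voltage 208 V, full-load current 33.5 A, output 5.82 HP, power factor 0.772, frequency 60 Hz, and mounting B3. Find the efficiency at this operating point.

P_out = 5.82 × 746 = 4342 W
P_in = V·I·cosφ = 208 × 33.5 × 0.772 = 5379 W
η = P_out / P_in = 4342 / 5379 = 0.807 = 80.7%

80.7 %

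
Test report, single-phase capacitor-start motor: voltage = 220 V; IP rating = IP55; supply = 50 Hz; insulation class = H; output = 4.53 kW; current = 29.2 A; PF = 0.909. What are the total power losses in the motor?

1310 W

P_in = V·I·cosφ = 220×29.2×0.909 = 5839 W
P_out = 4530 W
Losses = P_in − P_out = 5839 − 4530 = 1309 W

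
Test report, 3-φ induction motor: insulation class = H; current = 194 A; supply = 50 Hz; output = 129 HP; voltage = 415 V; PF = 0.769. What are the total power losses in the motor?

P_in = √3·V·I·cosφ = 1.732×415×194×0.769 = 107232 W
P_out = 129×746 = 96234 W
Losses = P_in − P_out = 107232 − 96234 = 10998 W

11 kW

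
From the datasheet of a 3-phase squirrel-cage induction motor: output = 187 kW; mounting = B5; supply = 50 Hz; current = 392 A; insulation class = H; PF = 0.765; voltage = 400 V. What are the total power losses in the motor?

20.8 kW

P_in = √3·V·I·cosφ = 1.732×400×392×0.765 = 207757 W
P_out = 187000 W
Losses = P_in − P_out = 207757 − 187000 = 20757 W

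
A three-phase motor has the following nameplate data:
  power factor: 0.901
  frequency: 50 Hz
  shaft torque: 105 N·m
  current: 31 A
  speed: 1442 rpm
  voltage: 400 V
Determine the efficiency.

ω = 2π × 1442/60 = 151 rad/s; P_out = τω = 105 × 151 = 15855 W
P_in = √3·V_L·I_L·cosφ = 1.732 × 400 × 31 × 0.901 = 19351 W
η = P_out / P_in = 15855 / 19351 = 0.819 = 81.9%

81.9 %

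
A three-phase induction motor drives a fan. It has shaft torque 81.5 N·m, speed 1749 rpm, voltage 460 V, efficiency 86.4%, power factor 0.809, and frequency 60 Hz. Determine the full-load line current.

26.8 A

ω = 2π×1749/60 = 183.2 rad/s; P_out = τω = 81.5 × 183.2 = 14931 W
P_in = P_out / η = 14931 / 0.864 = 17281 W
I_L = P_in / (√3·V_L·cosφ) = 17281 / (1.732 × 460 × 0.809) = 26.8 A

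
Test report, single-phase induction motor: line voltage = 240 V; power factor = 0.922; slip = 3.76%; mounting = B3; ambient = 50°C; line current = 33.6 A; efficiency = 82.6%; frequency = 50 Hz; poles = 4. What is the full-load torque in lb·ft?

30 lb·ft

P_in = V·I·cosφ = 240 × 33.6 × 0.922 = 7435 W
P_out = η·P_in = 0.826 × 7435 = 6141 W
n_s = 120×50/4 = 1500 rpm; n = 1500×(1−0.0376) = 1444 rpm
ω = 2π×1444/60 = 151.2 rad/s
τ = P_out/ω = 6141/151.2 = 40.62 N·m
In lb·ft: 40.62/1.356 = 30 lb·ft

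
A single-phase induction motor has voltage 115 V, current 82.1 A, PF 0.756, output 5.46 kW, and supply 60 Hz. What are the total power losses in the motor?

P_in = V·I·cosφ = 115×82.1×0.756 = 7138 W
P_out = 5460 W
Losses = P_in − P_out = 7138 − 5460 = 1678 W

1.68 kW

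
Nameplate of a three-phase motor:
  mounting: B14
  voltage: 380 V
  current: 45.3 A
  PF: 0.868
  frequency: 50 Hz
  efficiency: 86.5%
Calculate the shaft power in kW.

P_in = √3·V·I·cosφ = 1.732 × 380 × 45.3 × 0.868 = 25879 W
P_out = η·P_in = 0.865 × 25879 = 22385 W

22.4 kW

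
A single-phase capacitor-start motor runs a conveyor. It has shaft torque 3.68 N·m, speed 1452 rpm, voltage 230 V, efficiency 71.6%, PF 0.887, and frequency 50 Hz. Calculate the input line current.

3.83 A

ω = 2π×1452/60 = 152.1 rad/s; P_out = τω = 3.68 × 152.1 = 560 W
P_in = P_out / η = 560 / 0.716 = 782 W
I = P_in / (V·cosφ) = 782 / (230 × 0.887) = 3.83 A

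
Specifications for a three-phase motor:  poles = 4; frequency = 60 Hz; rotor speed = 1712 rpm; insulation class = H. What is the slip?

n_s = 120f/p = 120×60/4 = 1800 rpm
s = (n_s − n)/n_s = (1800 − 1712)/1800 = 0.0489

4.9 %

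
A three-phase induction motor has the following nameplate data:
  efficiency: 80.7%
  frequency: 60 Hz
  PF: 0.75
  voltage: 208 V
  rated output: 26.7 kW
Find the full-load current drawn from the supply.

P_out = 26.7 kW = 26700 W
P_in = P_out / η = 26700 / 0.807 = 33086 W
I_L = P_in / (√3·V_L·cosφ) = 33086 / (1.732 × 208 × 0.75) = 122 A

122 A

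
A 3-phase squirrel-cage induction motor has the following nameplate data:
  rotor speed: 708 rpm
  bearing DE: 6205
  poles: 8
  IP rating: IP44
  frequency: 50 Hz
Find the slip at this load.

5.60 %

n_s = 120f/p = 120×50/8 = 750 rpm
s = (n_s − n)/n_s = (750 − 708)/750 = 0.0560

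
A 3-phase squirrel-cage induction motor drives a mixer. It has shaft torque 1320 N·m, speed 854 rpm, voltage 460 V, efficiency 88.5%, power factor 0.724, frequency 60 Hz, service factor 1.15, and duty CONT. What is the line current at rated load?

231 A

ω = 2π×854/60 = 89.43 rad/s; P_out = τω = 1320 × 89.43 = 118048 W
P_in = P_out / η = 118048 / 0.885 = 133388 W
I_L = P_in / (√3·V_L·cosφ) = 133388 / (1.732 × 460 × 0.724) = 231 A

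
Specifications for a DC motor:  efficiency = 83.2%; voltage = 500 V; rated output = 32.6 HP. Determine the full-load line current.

P_out = 32.6 × 746 = 24320 W
P_in = P_out / η = 24320 / 0.832 = 29231 W
I = P_in / V = 29231 / 500 = 58.5 A

58.5 A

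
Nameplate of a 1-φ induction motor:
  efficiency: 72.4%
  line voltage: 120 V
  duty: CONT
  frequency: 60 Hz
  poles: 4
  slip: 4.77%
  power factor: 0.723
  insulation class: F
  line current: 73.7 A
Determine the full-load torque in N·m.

25.8 N·m

P_in = V·I·cosφ = 120 × 73.7 × 0.723 = 6394 W
P_out = η·P_in = 0.724 × 6394 = 4629 W
n_s = 120×60/4 = 1800 rpm; n = 1800×(1−0.0477) = 1714 rpm
ω = 2π×1714/60 = 179.5 rad/s
τ = P_out/ω = 4629/179.5 = 25.8 N·m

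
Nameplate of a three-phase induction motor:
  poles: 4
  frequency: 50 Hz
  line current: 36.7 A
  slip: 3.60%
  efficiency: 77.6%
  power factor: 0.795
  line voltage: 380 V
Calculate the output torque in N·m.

98.4 N·m

P_in = √3·V·I·cosφ = 1.732 × 380 × 36.7 × 0.795 = 19203 W
P_out = η·P_in = 0.776 × 19203 = 14902 W
n_s = 120×50/4 = 1500 rpm; n = 1500×(1−0.036) = 1446 rpm
ω = 2π×1446/60 = 151.4 rad/s
τ = P_out/ω = 14902/151.4 = 98.4 N·m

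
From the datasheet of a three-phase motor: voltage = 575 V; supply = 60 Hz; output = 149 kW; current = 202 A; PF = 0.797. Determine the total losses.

11300 W

P_in = √3·V·I·cosφ = 1.732×575×202×0.797 = 160334 W
P_out = 149000 W
Losses = P_in − P_out = 160334 − 149000 = 11334 W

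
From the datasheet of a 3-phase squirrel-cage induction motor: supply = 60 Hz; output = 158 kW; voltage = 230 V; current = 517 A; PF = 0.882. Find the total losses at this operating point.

P_in = √3·V·I·cosφ = 1.732×230×517×0.882 = 181650 W
P_out = 158000 W
Losses = P_in − P_out = 181650 − 158000 = 23650 W

23700 W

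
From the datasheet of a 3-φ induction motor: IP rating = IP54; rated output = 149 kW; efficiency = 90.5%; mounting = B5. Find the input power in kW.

P_out = 149000 W
P_in = P_out/η = 149000/0.905 = 164641 W = 165 kW

165 kW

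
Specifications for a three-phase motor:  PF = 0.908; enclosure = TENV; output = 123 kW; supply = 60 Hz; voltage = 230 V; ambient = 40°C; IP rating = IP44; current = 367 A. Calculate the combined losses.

9.75 kW

P_in = √3·V·I·cosφ = 1.732×230×367×0.908 = 132748 W
P_out = 123000 W
Losses = P_in − P_out = 132748 − 123000 = 9748 W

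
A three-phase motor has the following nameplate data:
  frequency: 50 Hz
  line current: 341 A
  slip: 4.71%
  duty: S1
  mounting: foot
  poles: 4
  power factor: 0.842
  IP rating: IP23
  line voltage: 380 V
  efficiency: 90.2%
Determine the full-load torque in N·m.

P_in = √3·V·I·cosφ = 1.732 × 380 × 341 × 0.842 = 188972 W
P_out = η·P_in = 0.902 × 188972 = 170453 W
n_s = 120×50/4 = 1500 rpm; n = 1500×(1−0.0471) = 1429 rpm
ω = 2π×1429/60 = 149.6 rad/s
τ = P_out/ω = 170453/149.6 = 1140 N·m

1140 N·m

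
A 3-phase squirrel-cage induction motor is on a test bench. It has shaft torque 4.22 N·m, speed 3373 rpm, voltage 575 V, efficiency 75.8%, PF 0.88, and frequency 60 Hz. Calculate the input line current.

2.24 A

ω = 2π×3373/60 = 353.2 rad/s; P_out = τω = 4.22 × 353.2 = 1491 W
P_in = P_out / η = 1491 / 0.758 = 1967 W
I_L = P_in / (√3·V_L·cosφ) = 1967 / (1.732 × 575 × 0.88) = 2.24 A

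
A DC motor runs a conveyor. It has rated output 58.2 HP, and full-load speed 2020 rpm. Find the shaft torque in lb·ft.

P_out = 58.2 × 746 = 43417 W
ω = 2π × 2020/60 = 211.5 rad/s
τ = P_out/ω = 43417/211.5 = 205.3 N·m
In lb·ft: 205.3/1.356 = 151 lb·ft

151 lb·ft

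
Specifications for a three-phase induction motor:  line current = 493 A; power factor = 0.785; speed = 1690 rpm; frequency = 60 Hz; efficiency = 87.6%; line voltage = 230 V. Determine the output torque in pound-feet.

P_in = √3·V·I·cosφ = 1.732 × 230 × 493 × 0.785 = 154167 W
P_out = η·P_in = 0.876 × 154167 = 135050 W
n = 1690 rpm
ω = 2π×1690/60 = 177 rad/s
τ = P_out/ω = 135050/177 = 763 N·m
In lb·ft: 763/1.356 = 563 lb·ft

563 lb·ft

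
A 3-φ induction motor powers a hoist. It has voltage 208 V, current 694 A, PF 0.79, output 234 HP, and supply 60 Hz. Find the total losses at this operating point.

23000 W

P_in = √3·V·I·cosφ = 1.732×208×694×0.79 = 197514 W
P_out = 234×746 = 174564 W
Losses = P_in − P_out = 197514 − 174564 = 22950 W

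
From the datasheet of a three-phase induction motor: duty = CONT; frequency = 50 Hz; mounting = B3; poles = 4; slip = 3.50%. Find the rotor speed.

n_s = 120f/p = 120×50/4 = 1500 rpm
n = n_s(1 − s) = 1500 × (1 − 0.035) = 1448 rpm

1448 rpm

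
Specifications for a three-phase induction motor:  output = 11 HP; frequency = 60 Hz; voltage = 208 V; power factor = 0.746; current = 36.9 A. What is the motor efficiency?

82.7 %

P_out = 11 × 746 = 8206 W
P_in = √3·V_L·I_L·cosφ = 1.732 × 208 × 36.9 × 0.746 = 9917 W
η = P_out / P_in = 8206 / 9917 = 0.827 = 82.7%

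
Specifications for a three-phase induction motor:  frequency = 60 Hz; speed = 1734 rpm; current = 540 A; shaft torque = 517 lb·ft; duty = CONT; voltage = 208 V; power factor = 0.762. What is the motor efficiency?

85.9 %

τ = 517 lb·ft × 1.356 = 701.1 N·m
ω = 2π × 1734/60 = 181.6 rad/s; P_out = τω = 701.1 × 181.6 = 127320 W
P_in = √3·V_L·I_L·cosφ = 1.732 × 208 × 540 × 0.762 = 148238 W
η = P_out / P_in = 127320 / 148238 = 0.859 = 85.9%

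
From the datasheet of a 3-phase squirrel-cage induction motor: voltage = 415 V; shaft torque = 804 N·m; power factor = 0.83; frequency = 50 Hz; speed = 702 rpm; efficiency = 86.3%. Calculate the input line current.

ω = 2π×702/60 = 73.51 rad/s; P_out = τω = 804 × 73.51 = 59102 W
P_in = P_out / η = 59102 / 0.863 = 68484 W
I_L = P_in / (√3·V_L·cosφ) = 68484 / (1.732 × 415 × 0.83) = 115 A

115 A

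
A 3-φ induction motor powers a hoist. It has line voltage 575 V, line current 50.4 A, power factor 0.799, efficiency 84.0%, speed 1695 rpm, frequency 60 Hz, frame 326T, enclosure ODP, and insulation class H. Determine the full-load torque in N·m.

P_in = √3·V·I·cosφ = 1.732 × 575 × 50.4 × 0.799 = 40104 W
P_out = η·P_in = 0.84 × 40104 = 33687 W
n = 1695 rpm
ω = 2π×1695/60 = 177.5 rad/s
τ = P_out/ω = 33687/177.5 = 190 N·m

190 N·m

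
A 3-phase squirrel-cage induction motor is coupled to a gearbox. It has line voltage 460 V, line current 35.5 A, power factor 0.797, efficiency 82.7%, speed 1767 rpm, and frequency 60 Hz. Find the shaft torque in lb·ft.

P_in = √3·V·I·cosφ = 1.732 × 460 × 35.5 × 0.797 = 22542 W
P_out = η·P_in = 0.827 × 22542 = 18642 W
n = 1767 rpm
ω = 2π×1767/60 = 185 rad/s
τ = P_out/ω = 18642/185 = 100.8 N·m
In lb·ft: 100.8/1.356 = 74.3 lb·ft

74.3 lb·ft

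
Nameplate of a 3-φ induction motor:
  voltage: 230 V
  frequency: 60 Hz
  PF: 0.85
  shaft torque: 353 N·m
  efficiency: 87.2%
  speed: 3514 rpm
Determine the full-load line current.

ω = 2π×3514/60 = 368 rad/s; P_out = τω = 353 × 368 = 129904 W
P_in = P_out / η = 129904 / 0.872 = 148972 W
I_L = P_in / (√3·V_L·cosφ) = 148972 / (1.732 × 230 × 0.85) = 440 A

440 A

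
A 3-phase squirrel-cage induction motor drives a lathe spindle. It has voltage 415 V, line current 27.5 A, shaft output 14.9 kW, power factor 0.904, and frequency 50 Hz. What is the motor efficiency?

P_out = 14.9 kW = 14900 W
P_in = √3·V_L·I_L·cosφ = 1.732 × 415 × 27.5 × 0.904 = 17869 W
η = P_out / P_in = 14900 / 17869 = 0.834 = 83.4%

83.4 %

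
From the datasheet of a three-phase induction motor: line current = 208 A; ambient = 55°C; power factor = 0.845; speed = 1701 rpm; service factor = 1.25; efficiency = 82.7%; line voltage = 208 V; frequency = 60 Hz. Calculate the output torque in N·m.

294 N·m

P_in = √3·V·I·cosφ = 1.732 × 208 × 208 × 0.845 = 63319 W
P_out = η·P_in = 0.827 × 63319 = 52365 W
n = 1701 rpm
ω = 2π×1701/60 = 178.1 rad/s
τ = P_out/ω = 52365/178.1 = 294 N·m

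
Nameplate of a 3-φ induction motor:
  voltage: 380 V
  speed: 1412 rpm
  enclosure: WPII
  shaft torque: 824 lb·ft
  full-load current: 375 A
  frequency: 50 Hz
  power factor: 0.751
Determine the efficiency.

89.1 %

τ = 824 lb·ft × 1.356 = 1117 N·m
ω = 2π × 1412/60 = 147.9 rad/s; P_out = τω = 1117 × 147.9 = 165204 W
P_in = √3·V_L·I_L·cosφ = 1.732 × 380 × 375 × 0.751 = 185354 W
η = P_out / P_in = 165204 / 185354 = 0.891 = 89.1%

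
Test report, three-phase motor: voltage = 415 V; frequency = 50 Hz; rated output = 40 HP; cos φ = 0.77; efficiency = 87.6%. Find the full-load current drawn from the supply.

61.5 A

P_out = 40 × 746 = 29840 W
P_in = P_out / η = 29840 / 0.876 = 34064 W
I_L = P_in / (√3·V_L·cosφ) = 34064 / (1.732 × 415 × 0.77) = 61.5 A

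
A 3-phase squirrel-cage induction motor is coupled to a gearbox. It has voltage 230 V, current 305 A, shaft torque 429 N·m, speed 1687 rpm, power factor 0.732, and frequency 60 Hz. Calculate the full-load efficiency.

85.2 %

ω = 2π × 1687/60 = 176.7 rad/s; P_out = τω = 429 × 176.7 = 75804 W
P_in = √3·V_L·I_L·cosφ = 1.732 × 230 × 305 × 0.732 = 88938 W
η = P_out / P_in = 75804 / 88938 = 0.852 = 85.2%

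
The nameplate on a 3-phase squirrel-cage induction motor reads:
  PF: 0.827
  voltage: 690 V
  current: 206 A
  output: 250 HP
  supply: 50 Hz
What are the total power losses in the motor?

P_in = √3·V·I·cosφ = 1.732×690×206×0.827 = 203596 W
P_out = 250×746 = 186500 W
Losses = P_in − P_out = 203596 − 186500 = 17096 W

17100 W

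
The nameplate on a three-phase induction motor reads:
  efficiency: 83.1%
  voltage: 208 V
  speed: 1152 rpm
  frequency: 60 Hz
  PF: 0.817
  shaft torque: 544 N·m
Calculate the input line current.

ω = 2π×1152/60 = 120.6 rad/s; P_out = τω = 544 × 120.6 = 65606 W
P_in = P_out / η = 65606 / 0.831 = 78948 W
I_L = P_in / (√3·V_L·cosφ) = 78948 / (1.732 × 208 × 0.817) = 268 A

268 A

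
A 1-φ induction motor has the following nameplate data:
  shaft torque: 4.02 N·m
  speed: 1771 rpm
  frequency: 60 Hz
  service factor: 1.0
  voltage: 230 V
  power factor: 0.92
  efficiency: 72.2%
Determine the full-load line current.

4.88 A

ω = 2π×1771/60 = 185.5 rad/s; P_out = τω = 4.02 × 185.5 = 746 W
P_in = P_out / η = 746 / 0.722 = 1033 W
I = P_in / (V·cosφ) = 1033 / (230 × 0.92) = 4.88 A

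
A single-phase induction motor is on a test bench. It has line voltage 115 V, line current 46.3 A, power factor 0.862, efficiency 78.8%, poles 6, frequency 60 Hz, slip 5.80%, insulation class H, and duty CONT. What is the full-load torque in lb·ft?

22.5 lb·ft

P_in = V·I·cosφ = 115 × 46.3 × 0.862 = 4590 W
P_out = η·P_in = 0.788 × 4590 = 3617 W
n_s = 120×60/6 = 1200 rpm; n = 1200×(1−0.058) = 1130 rpm
ω = 2π×1130/60 = 118.3 rad/s
τ = P_out/ω = 3617/118.3 = 30.57 N·m
In lb·ft: 30.57/1.356 = 22.5 lb·ft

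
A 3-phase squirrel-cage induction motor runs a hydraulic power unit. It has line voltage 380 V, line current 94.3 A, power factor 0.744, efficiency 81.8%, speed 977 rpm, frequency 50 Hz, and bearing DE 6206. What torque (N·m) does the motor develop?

P_in = √3·V·I·cosφ = 1.732 × 380 × 94.3 × 0.744 = 46176 W
P_out = η·P_in = 0.818 × 46176 = 37772 W
n = 977 rpm
ω = 2π×977/60 = 102.3 rad/s
τ = P_out/ω = 37772/102.3 = 369 N·m

369 N·m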